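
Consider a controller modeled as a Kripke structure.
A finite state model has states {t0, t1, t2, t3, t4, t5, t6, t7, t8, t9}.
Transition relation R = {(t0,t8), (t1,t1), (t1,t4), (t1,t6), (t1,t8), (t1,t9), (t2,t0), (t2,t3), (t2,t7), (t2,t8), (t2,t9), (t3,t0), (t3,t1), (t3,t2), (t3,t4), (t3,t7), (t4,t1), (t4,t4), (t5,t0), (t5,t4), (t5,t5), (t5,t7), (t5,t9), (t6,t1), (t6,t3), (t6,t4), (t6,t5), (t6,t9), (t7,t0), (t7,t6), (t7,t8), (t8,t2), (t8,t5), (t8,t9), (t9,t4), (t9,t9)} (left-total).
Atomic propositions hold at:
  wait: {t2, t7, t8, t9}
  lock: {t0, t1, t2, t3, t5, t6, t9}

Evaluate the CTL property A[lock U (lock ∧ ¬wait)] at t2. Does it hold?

Sat(¬wait) = {t0, t1, t3, t4, t5, t6}
Sat(lock ∧ ¬wait) = {t0, t1, t3, t5, t6}
A[lock U (lock ∧ ¬wait)]: least fixpoint, start Z0 = Sat((lock ∧ ¬wait)) = {t0, t1, t3, t5, t6}, add states in Sat(lock) with every successor in Z. Already a fixed point.
Sat(A[lock U (lock ∧ ¬wait)]) = {t0, t1, t3, t5, t6}
t2 ∉ Sat(A[lock U (lock ∧ ¬wait)]) = {t0, t1, t3, t5, t6}, so the formula does not hold at t2.

No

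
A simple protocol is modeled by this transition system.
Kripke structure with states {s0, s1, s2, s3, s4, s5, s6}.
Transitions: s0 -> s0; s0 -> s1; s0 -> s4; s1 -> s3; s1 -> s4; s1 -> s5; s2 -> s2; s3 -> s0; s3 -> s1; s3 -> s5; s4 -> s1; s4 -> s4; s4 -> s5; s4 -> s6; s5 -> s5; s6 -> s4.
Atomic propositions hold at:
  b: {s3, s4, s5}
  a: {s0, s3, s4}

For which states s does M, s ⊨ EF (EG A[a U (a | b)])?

{s0, s1, s3, s4, s5, s6}

Sat(a | b) = {s0, s3, s4, s5}
A[a U (a | b)]: least fixpoint, start Z0 = Sat((a | b)) = {s0, s3, s4, s5}, add states in Sat(a) with every successor in Z. Already a fixed point.
Sat(A[a U (a | b)]) = {s0, s3, s4, s5}
EG A[a U (a | b)]: greatest fixpoint, start Z0 = {s0, s3, s4, s5}, keep only states in Sat with some successor in Z. Already a fixed point.
Sat(EG A[a U (a | b)]) = {s0, s3, s4, s5}
EF (EG A[a U (a | b)]): least fixpoint, start Z0 = {s0, s3, s4, s5}, add states with some successor in Z. Z1 = {s0, s1, s3, s4, s5, s6}; fixed.
Sat(EF (EG A[a U (a | b)])) = {s0, s1, s3, s4, s5, s6}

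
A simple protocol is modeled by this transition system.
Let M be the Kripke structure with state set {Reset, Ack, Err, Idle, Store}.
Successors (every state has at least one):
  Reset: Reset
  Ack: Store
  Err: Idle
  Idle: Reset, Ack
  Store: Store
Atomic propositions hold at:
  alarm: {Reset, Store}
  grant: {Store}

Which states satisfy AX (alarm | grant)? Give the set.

{Reset, Ack, Store}

Sat(alarm | grant) = {Reset, Store}
Sat(AX (alarm | grant)) = {s : every successor in {Reset, Store}} = {Reset, Ack, Store}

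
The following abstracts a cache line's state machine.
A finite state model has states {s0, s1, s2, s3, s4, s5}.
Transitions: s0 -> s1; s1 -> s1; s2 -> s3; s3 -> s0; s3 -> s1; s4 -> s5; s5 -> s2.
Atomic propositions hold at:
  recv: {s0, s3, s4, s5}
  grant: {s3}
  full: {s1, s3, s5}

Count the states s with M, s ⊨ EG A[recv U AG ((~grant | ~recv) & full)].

3

Sat(~grant) = {s0, s1, s2, s4, s5}
Sat(~recv) = {s1, s2}
Sat(~grant | ~recv) = {s0, s1, s2, s4, s5}
Sat((~grant | ~recv) & full) = {s1, s5}
AG ((~grant | ~recv) & full): greatest fixpoint, start Z0 = {s1, s5}, keep only states in Sat with every successor in Z. Z1 = {s1}; fixed.
Sat(AG ((~grant | ~recv) & full)) = {s1}
A[recv U AG ((~grant | ~recv) & full)]: least fixpoint, start Z0 = Sat(AG ((~grant | ~recv) & full)) = {s1}, add states in Sat(recv) with every successor in Z. Z1 = {s0, s1}; Z2 = {s0, s1, s3}; fixed.
Sat(A[recv U AG ((~grant | ~recv) & full)]) = {s0, s1, s3}
EG A[recv U AG ((~grant | ~recv) & full)]: greatest fixpoint, start Z0 = {s0, s1, s3}, keep only states in Sat with some successor in Z. Already a fixed point.
Sat(EG A[recv U AG ((~grant | ~recv) & full)]) = {s0, s1, s3}
|Sat(EG A[recv U AG ((~grant | ~recv) & full)])| = |{s0, s1, s3}| = 3.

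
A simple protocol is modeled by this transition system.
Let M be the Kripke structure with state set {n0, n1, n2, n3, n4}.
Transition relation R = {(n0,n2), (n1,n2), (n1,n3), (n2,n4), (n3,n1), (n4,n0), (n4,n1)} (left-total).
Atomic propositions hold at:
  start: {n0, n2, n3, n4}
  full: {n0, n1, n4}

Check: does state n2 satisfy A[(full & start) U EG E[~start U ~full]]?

No

Sat(full & start) = {n0, n4}
Sat(~start) = {n1}
Sat(~full) = {n2, n3}
E[~start U ~full]: least fixpoint, start Z0 = Sat(~full) = {n2, n3}, add states in Sat(~start) with some successor in Z. Z1 = {n1, n2, n3}; fixed.
Sat(E[~start U ~full]) = {n1, n2, n3}
EG E[~start U ~full]: greatest fixpoint, start Z0 = {n1, n2, n3}, keep only states in Sat with some successor in Z. Z1 = {n1, n3}; fixed.
Sat(EG E[~start U ~full]) = {n1, n3}
A[(full & start) U EG E[~start U ~full]]: least fixpoint, start Z0 = Sat(EG E[~start U ~full]) = {n1, n3}, add states in Sat(full & start) with every successor in Z. Already a fixed point.
Sat(A[(full & start) U EG E[~start U ~full]]) = {n1, n3}
n2 ∉ Sat(A[(full & start) U EG E[~start U ~full]]) = {n1, n3}, so the formula does not hold at n2.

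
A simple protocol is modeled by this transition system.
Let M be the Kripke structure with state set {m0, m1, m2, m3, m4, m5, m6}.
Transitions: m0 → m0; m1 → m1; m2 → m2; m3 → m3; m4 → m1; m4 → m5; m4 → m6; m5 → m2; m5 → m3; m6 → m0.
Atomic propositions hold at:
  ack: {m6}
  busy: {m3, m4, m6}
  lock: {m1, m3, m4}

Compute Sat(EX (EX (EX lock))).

{m1, m3, m4, m5}

Sat(EX lock) = {s : some successor in {m1, m3, m4}} = {m1, m3, m4, m5}
Sat(EX (EX lock)) = {s : some successor in {m1, m3, m4, m5}} = {m1, m3, m4, m5}
Sat(EX (EX (EX lock))) = {s : some successor in {m1, m3, m4, m5}} = {m1, m3, m4, m5}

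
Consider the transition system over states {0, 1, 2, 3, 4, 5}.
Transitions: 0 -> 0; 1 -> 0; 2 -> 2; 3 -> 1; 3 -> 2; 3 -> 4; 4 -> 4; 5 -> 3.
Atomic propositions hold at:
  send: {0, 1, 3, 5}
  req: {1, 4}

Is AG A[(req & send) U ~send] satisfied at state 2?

Yes

Sat(req & send) = {1}
Sat(~send) = {2, 4}
A[(req & send) U ~send]: least fixpoint, start Z0 = Sat(~send) = {2, 4}, add states in Sat(req & send) with every successor in Z. Already a fixed point.
Sat(A[(req & send) U ~send]) = {2, 4}
AG A[(req & send) U ~send]: greatest fixpoint, start Z0 = {2, 4}, keep only states in Sat with every successor in Z. Already a fixed point.
Sat(AG A[(req & send) U ~send]) = {2, 4}
2 ∈ Sat(AG A[(req & send) U ~send]) = {2, 4}, so the formula holds at 2.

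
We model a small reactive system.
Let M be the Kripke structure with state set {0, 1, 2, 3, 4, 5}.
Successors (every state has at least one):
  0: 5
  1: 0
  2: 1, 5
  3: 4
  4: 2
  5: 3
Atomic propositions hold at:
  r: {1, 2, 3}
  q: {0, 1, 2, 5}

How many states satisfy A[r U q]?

A[r U q]: least fixpoint, start Z0 = Sat(q) = {0, 1, 2, 5}, add states in Sat(r) with every successor in Z. Already a fixed point.
Sat(A[r U q]) = {0, 1, 2, 5}
|Sat(A[r U q])| = |{0, 1, 2, 5}| = 4.

4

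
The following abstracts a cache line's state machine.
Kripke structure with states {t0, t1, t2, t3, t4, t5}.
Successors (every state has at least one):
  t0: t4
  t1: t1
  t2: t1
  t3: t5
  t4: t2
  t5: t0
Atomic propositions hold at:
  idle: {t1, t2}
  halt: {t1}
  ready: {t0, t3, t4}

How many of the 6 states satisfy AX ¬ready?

4

Sat(¬ready) = {t1, t2, t5}
Sat(AX ¬ready) = {s : every successor in {t1, t2, t5}} = {t1, t2, t3, t4}
|Sat(AX ¬ready)| = |{t1, t2, t3, t4}| = 4.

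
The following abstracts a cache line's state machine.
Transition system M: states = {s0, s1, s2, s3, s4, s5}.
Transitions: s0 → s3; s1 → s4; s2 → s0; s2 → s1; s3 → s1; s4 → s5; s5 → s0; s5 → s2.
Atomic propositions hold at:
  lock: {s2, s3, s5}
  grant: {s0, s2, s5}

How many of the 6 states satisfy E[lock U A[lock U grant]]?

A[lock U grant]: least fixpoint, start Z0 = Sat(grant) = {s0, s2, s5}, add states in Sat(lock) with every successor in Z. Already a fixed point.
Sat(A[lock U grant]) = {s0, s2, s5}
E[lock U A[lock U grant]]: least fixpoint, start Z0 = Sat(A[lock U grant]) = {s0, s2, s5}, add states in Sat(lock) with some successor in Z. Already a fixed point.
Sat(E[lock U A[lock U grant]]) = {s0, s2, s5}
|Sat(E[lock U A[lock U grant]])| = |{s0, s2, s5}| = 3.

3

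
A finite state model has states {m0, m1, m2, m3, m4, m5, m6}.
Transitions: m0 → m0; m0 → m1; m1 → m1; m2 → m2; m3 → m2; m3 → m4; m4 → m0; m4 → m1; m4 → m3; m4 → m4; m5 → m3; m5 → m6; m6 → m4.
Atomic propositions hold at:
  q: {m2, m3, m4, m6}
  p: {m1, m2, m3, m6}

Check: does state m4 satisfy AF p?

No

AF p: least fixpoint, start Z0 = {m1, m2, m3, m6}, add states with every successor in Z. Z1 = {m1, m2, m3, m5, m6}; fixed.
Sat(AF p) = {m1, m2, m3, m5, m6}
m4 ∉ Sat(AF p) = {m1, m2, m3, m5, m6}, so the formula does not hold at m4.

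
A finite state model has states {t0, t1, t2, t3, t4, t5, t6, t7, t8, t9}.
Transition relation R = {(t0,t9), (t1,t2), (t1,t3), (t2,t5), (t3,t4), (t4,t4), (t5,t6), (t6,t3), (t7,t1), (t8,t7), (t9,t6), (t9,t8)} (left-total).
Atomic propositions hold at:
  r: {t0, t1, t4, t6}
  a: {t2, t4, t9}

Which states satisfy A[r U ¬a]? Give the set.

{t0, t1, t3, t5, t6, t7, t8}

Sat(¬a) = {t0, t1, t3, t5, t6, t7, t8}
A[r U ¬a]: least fixpoint, start Z0 = Sat(¬a) = {t0, t1, t3, t5, t6, t7, t8}, add states in Sat(r) with every successor in Z. Already a fixed point.
Sat(A[r U ¬a]) = {t0, t1, t3, t5, t6, t7, t8}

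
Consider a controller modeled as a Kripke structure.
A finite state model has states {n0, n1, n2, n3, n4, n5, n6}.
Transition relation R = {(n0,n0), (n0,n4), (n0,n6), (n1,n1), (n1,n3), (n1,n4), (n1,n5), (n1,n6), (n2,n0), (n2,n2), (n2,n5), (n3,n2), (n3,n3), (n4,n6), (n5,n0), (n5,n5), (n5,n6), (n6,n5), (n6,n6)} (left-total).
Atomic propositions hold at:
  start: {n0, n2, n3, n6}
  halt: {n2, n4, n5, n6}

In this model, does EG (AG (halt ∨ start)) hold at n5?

Sat(halt ∨ start) = {n0, n2, n3, n4, n5, n6}
AG (halt ∨ start): greatest fixpoint, start Z0 = {n0, n2, n3, n4, n5, n6}, keep only states in Sat with every successor in Z. Already a fixed point.
Sat(AG (halt ∨ start)) = {n0, n2, n3, n4, n5, n6}
EG (AG (halt ∨ start)): greatest fixpoint, start Z0 = {n0, n2, n3, n4, n5, n6}, keep only states in Sat with some successor in Z. Already a fixed point.
Sat(EG (AG (halt ∨ start))) = {n0, n2, n3, n4, n5, n6}
n5 ∈ Sat(EG (AG (halt ∨ start))) = {n0, n2, n3, n4, n5, n6}, so the formula holds at n5.

Yes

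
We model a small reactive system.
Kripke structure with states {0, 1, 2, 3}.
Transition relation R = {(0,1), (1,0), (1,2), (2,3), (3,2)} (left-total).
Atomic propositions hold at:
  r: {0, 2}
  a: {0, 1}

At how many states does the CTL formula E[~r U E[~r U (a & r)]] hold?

Sat(~r) = {1, 3}
Sat(a & r) = {0}
E[~r U (a & r)]: least fixpoint, start Z0 = Sat((a & r)) = {0}, add states in Sat(~r) with some successor in Z. Z1 = {0, 1}; fixed.
Sat(E[~r U (a & r)]) = {0, 1}
E[~r U E[~r U (a & r)]]: least fixpoint, start Z0 = Sat(E[~r U (a & r)]) = {0, 1}, add states in Sat(~r) with some successor in Z. Already a fixed point.
Sat(E[~r U E[~r U (a & r)]]) = {0, 1}
|Sat(E[~r U E[~r U (a & r)]])| = |{0, 1}| = 2.

2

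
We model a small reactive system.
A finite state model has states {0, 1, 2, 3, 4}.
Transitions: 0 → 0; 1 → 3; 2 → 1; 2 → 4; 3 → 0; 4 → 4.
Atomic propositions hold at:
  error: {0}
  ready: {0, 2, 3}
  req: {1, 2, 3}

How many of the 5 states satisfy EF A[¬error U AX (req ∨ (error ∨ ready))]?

Sat(¬error) = {1, 2, 3, 4}
Sat(error ∨ ready) = {0, 2, 3}
Sat(req ∨ (error ∨ ready)) = {0, 1, 2, 3}
Sat(AX (req ∨ (error ∨ ready))) = {s : every successor in {0, 1, 2, 3}} = {0, 1, 3}
A[¬error U AX (req ∨ (error ∨ ready))]: least fixpoint, start Z0 = Sat(AX (req ∨ (error ∨ ready))) = {0, 1, 3}, add states in Sat(¬error) with every successor in Z. Already a fixed point.
Sat(A[¬error U AX (req ∨ (error ∨ ready))]) = {0, 1, 3}
EF A[¬error U AX (req ∨ (error ∨ ready))]: least fixpoint, start Z0 = {0, 1, 3}, add states with some successor in Z. Z1 = {0, 1, 2, 3}; fixed.
Sat(EF A[¬error U AX (req ∨ (error ∨ ready))]) = {0, 1, 2, 3}
|Sat(EF A[¬error U AX (req ∨ (error ∨ ready))])| = |{0, 1, 2, 3}| = 4.

4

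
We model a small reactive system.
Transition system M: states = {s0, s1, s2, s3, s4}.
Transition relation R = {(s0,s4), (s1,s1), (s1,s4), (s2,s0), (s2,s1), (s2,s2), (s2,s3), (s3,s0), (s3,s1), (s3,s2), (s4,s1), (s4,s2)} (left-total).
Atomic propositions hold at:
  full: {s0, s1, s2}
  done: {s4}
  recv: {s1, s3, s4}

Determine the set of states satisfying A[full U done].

{s0, s4}

A[full U done]: least fixpoint, start Z0 = Sat(done) = {s4}, add states in Sat(full) with every successor in Z. Z1 = {s0, s4}; fixed.
Sat(A[full U done]) = {s0, s4}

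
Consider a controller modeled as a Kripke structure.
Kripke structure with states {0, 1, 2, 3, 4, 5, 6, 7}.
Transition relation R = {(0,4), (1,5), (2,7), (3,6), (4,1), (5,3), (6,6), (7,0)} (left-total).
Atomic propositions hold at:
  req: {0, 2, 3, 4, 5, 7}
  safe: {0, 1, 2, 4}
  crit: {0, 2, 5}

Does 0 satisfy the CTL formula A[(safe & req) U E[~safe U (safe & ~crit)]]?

Sat(safe & req) = {0, 2, 4}
Sat(~safe) = {3, 5, 6, 7}
Sat(~crit) = {1, 3, 4, 6, 7}
Sat(safe & ~crit) = {1, 4}
E[~safe U (safe & ~crit)]: least fixpoint, start Z0 = Sat((safe & ~crit)) = {1, 4}, add states in Sat(~safe) with some successor in Z. Already a fixed point.
Sat(E[~safe U (safe & ~crit)]) = {1, 4}
A[(safe & req) U E[~safe U (safe & ~crit)]]: least fixpoint, start Z0 = Sat(E[~safe U (safe & ~crit)]) = {1, 4}, add states in Sat(safe & req) with every successor in Z. Z1 = {0, 1, 4}; fixed.
Sat(A[(safe & req) U E[~safe U (safe & ~crit)]]) = {0, 1, 4}
0 ∈ Sat(A[(safe & req) U E[~safe U (safe & ~crit)]]) = {0, 1, 4}, so the formula holds at 0.

Yes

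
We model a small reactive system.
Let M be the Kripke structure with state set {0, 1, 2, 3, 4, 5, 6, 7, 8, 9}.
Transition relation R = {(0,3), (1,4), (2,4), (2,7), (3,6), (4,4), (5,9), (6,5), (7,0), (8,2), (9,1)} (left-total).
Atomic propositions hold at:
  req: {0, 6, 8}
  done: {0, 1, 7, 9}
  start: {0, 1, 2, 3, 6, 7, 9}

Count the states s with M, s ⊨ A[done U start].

7

A[done U start]: least fixpoint, start Z0 = Sat(start) = {0, 1, 2, 3, 6, 7, 9}, add states in Sat(done) with every successor in Z. Already a fixed point.
Sat(A[done U start]) = {0, 1, 2, 3, 6, 7, 9}
|Sat(A[done U start])| = |{0, 1, 2, 3, 6, 7, 9}| = 7.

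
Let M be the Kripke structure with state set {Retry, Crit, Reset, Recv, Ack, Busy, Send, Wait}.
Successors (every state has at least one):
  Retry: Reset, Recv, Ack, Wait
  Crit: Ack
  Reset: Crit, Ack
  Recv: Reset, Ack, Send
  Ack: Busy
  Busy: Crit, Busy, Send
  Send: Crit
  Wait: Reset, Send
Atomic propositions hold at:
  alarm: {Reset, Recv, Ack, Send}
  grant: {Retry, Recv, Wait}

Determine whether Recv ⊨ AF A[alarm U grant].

Yes

A[alarm U grant]: least fixpoint, start Z0 = Sat(grant) = {Retry, Recv, Wait}, add states in Sat(alarm) with every successor in Z. Already a fixed point.
Sat(A[alarm U grant]) = {Retry, Recv, Wait}
AF A[alarm U grant]: least fixpoint, start Z0 = {Retry, Recv, Wait}, add states with every successor in Z. Already a fixed point.
Sat(AF A[alarm U grant]) = {Retry, Recv, Wait}
Recv ∈ Sat(AF A[alarm U grant]) = {Retry, Recv, Wait}, so the formula holds at Recv.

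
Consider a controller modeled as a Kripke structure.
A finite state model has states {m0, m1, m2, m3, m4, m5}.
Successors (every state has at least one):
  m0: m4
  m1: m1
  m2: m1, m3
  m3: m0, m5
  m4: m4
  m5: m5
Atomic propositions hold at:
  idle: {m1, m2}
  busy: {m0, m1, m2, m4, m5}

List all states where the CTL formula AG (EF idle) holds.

{m1}

EF idle: least fixpoint, start Z0 = {m1, m2}, add states with some successor in Z. Already a fixed point.
Sat(EF idle) = {m1, m2}
AG (EF idle): greatest fixpoint, start Z0 = {m1, m2}, keep only states in Sat with every successor in Z. Z1 = {m1}; fixed.
Sat(AG (EF idle)) = {m1}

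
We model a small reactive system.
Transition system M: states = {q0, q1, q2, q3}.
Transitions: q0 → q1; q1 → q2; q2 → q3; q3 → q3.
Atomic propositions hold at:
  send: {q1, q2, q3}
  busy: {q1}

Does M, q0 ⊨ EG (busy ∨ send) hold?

Sat(busy ∨ send) = {q1, q2, q3}
EG (busy ∨ send): greatest fixpoint, start Z0 = {q1, q2, q3}, keep only states in Sat with some successor in Z. Already a fixed point.
Sat(EG (busy ∨ send)) = {q1, q2, q3}
q0 ∉ Sat(EG (busy ∨ send)) = {q1, q2, q3}, so the formula does not hold at q0.

No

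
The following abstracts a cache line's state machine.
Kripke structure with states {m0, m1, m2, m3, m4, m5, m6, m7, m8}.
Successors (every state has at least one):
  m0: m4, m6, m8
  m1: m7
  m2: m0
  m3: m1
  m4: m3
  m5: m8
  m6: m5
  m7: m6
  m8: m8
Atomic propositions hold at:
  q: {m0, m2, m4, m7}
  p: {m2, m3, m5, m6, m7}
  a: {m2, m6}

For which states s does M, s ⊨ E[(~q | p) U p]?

{m1, m2, m3, m5, m6, m7}

Sat(~q) = {m1, m3, m5, m6, m8}
Sat(~q | p) = {m1, m2, m3, m5, m6, m7, m8}
E[(~q | p) U p]: least fixpoint, start Z0 = Sat(p) = {m2, m3, m5, m6, m7}, add states in Sat(~q | p) with some successor in Z. Z1 = {m1, m2, m3, m5, m6, m7}; fixed.
Sat(E[(~q | p) U p]) = {m1, m2, m3, m5, m6, m7}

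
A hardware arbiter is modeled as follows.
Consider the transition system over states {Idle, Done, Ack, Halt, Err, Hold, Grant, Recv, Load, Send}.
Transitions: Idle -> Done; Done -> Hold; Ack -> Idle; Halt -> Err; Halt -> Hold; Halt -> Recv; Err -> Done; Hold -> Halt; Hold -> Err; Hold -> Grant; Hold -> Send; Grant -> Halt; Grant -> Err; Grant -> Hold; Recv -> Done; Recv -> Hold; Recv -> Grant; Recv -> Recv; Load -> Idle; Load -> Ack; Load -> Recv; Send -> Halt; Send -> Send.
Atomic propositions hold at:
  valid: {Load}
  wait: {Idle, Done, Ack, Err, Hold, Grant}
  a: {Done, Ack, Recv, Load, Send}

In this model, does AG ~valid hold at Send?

Yes

Sat(~valid) = {Idle, Done, Ack, Halt, Err, Hold, Grant, Recv, Send}
AG ~valid: greatest fixpoint, start Z0 = {Idle, Done, Ack, Halt, Err, Hold, Grant, Recv, Send}, keep only states in Sat with every successor in Z. Already a fixed point.
Sat(AG ~valid) = {Idle, Done, Ack, Halt, Err, Hold, Grant, Recv, Send}
Send ∈ Sat(AG ~valid) = {Idle, Done, Ack, Halt, Err, Hold, Grant, Recv, Send}, so the formula holds at Send.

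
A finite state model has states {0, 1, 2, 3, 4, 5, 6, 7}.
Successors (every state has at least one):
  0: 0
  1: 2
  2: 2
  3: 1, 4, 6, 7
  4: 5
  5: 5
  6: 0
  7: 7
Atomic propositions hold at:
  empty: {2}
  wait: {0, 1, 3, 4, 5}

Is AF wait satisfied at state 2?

No

AF wait: least fixpoint, start Z0 = {0, 1, 3, 4, 5}, add states with every successor in Z. Z1 = {0, 1, 3, 4, 5, 6}; fixed.
Sat(AF wait) = {0, 1, 3, 4, 5, 6}
2 ∉ Sat(AF wait) = {0, 1, 3, 4, 5, 6}, so the formula does not hold at 2.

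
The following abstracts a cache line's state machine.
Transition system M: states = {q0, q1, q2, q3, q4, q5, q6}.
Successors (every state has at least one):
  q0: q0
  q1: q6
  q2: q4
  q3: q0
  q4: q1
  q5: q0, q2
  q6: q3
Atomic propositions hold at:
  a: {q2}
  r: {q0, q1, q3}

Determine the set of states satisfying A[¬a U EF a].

{q2, q5}

Sat(¬a) = {q0, q1, q3, q4, q5, q6}
EF a: least fixpoint, start Z0 = {q2}, add states with some successor in Z. Z1 = {q2, q5}; fixed.
Sat(EF a) = {q2, q5}
A[¬a U EF a]: least fixpoint, start Z0 = Sat(EF a) = {q2, q5}, add states in Sat(¬a) with every successor in Z. Already a fixed point.
Sat(A[¬a U EF a]) = {q2, q5}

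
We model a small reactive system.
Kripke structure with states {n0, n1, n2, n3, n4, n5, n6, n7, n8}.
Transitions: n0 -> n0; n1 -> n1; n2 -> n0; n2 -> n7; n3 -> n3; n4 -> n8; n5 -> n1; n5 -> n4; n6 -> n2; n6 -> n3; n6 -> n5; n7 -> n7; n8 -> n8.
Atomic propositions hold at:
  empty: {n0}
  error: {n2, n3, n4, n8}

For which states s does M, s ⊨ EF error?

{n2, n3, n4, n5, n6, n8}

EF error: least fixpoint, start Z0 = {n2, n3, n4, n8}, add states with some successor in Z. Z1 = {n2, n3, n4, n5, n6, n8}; fixed.
Sat(EF error) = {n2, n3, n4, n5, n6, n8}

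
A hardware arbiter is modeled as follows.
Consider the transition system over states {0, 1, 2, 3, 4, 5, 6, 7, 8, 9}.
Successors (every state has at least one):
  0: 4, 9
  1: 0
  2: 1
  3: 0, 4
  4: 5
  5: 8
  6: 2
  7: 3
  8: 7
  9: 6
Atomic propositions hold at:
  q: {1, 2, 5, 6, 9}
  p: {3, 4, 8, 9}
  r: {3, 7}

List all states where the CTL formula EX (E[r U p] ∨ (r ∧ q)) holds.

E[r U p]: least fixpoint, start Z0 = Sat(p) = {3, 4, 8, 9}, add states in Sat(r) with some successor in Z. Z1 = {3, 4, 7, 8, 9}; fixed.
Sat(E[r U p]) = {3, 4, 7, 8, 9}
Sat(r ∧ q) = ∅
Sat(E[r U p] ∨ (r ∧ q)) = {3, 4, 7, 8, 9}
Sat(EX (E[r U p] ∨ (r ∧ q))) = {s : some successor in {3, 4, 7, 8, 9}} = {0, 3, 5, 7, 8}

{0, 3, 5, 7, 8}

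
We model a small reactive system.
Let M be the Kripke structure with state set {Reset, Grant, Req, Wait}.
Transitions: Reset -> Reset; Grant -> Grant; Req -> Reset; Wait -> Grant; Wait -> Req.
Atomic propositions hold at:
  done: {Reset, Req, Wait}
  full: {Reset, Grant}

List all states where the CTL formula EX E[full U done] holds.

E[full U done]: least fixpoint, start Z0 = Sat(done) = {Reset, Req, Wait}, add states in Sat(full) with some successor in Z. Already a fixed point.
Sat(E[full U done]) = {Reset, Req, Wait}
Sat(EX E[full U done]) = {s : some successor in {Reset, Req, Wait}} = {Reset, Req, Wait}

{Reset, Req, Wait}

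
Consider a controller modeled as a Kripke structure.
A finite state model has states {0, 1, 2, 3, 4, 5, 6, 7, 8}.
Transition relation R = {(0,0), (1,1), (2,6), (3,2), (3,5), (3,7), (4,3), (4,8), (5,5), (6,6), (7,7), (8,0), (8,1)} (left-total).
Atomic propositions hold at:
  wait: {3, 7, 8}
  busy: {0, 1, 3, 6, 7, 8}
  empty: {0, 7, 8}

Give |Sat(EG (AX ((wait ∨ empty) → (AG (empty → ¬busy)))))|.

4

Sat(wait ∨ empty) = {0, 3, 7, 8}
Sat(¬busy) = {2, 4, 5}
Sat(empty → ¬busy) = {1, 2, 3, 4, 5, 6}
AG (empty → ¬busy): greatest fixpoint, start Z0 = {1, 2, 3, 4, 5, 6}, keep only states in Sat with every successor in Z. Z1 = {1, 2, 5, 6}; fixed.
Sat(AG (empty → ¬busy)) = {1, 2, 5, 6}
Sat((wait ∨ empty) → (AG (empty → ¬busy))) = {1, 2, 4, 5, 6}
Sat(AX ((wait ∨ empty) → (AG (empty → ¬busy)))) = {s : every successor in {1, 2, 4, 5, 6}} = {1, 2, 5, 6}
EG (AX ((wait ∨ empty) → (AG (empty → ¬busy)))): greatest fixpoint, start Z0 = {1, 2, 5, 6}, keep only states in Sat with some successor in Z. Already a fixed point.
Sat(EG (AX ((wait ∨ empty) → (AG (empty → ¬busy))))) = {1, 2, 5, 6}
|Sat(EG (AX ((wait ∨ empty) → (AG (empty → ¬busy)))))| = |{1, 2, 5, 6}| = 4.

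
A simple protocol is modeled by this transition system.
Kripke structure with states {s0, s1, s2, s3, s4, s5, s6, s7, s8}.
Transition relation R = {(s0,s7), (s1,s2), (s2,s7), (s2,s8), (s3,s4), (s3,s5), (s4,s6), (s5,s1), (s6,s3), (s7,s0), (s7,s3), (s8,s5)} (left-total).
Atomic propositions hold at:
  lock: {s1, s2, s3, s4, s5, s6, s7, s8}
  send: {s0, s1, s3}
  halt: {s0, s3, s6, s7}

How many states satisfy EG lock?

8

EG lock: greatest fixpoint, start Z0 = {s1, s2, s3, s4, s5, s6, s7, s8}, keep only states in Sat with some successor in Z. Already a fixed point.
Sat(EG lock) = {s1, s2, s3, s4, s5, s6, s7, s8}
|Sat(EG lock)| = |{s1, s2, s3, s4, s5, s6, s7, s8}| = 8.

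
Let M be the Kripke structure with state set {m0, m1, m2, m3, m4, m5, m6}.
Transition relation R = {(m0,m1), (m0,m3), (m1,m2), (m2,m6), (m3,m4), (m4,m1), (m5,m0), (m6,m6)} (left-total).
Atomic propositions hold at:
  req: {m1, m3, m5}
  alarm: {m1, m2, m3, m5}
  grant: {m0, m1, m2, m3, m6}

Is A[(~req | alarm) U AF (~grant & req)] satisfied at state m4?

Sat(~req) = {m0, m2, m4, m6}
Sat(~req | alarm) = {m0, m1, m2, m3, m4, m5, m6}
Sat(~grant) = {m4, m5}
Sat(~grant & req) = {m5}
AF (~grant & req): least fixpoint, start Z0 = {m5}, add states with every successor in Z. Already a fixed point.
Sat(AF (~grant & req)) = {m5}
A[(~req | alarm) U AF (~grant & req)]: least fixpoint, start Z0 = Sat(AF (~grant & req)) = {m5}, add states in Sat(~req | alarm) with every successor in Z. Already a fixed point.
Sat(A[(~req | alarm) U AF (~grant & req)]) = {m5}
m4 ∉ Sat(A[(~req | alarm) U AF (~grant & req)]) = {m5}, so the formula does not hold at m4.

No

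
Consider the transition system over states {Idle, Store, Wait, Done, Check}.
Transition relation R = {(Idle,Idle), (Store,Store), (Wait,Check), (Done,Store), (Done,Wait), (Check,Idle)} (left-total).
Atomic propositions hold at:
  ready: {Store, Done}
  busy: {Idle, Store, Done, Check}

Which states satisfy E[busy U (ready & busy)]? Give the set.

{Store, Done}

Sat(ready & busy) = {Store, Done}
E[busy U (ready & busy)]: least fixpoint, start Z0 = Sat((ready & busy)) = {Store, Done}, add states in Sat(busy) with some successor in Z. Already a fixed point.
Sat(E[busy U (ready & busy)]) = {Store, Done}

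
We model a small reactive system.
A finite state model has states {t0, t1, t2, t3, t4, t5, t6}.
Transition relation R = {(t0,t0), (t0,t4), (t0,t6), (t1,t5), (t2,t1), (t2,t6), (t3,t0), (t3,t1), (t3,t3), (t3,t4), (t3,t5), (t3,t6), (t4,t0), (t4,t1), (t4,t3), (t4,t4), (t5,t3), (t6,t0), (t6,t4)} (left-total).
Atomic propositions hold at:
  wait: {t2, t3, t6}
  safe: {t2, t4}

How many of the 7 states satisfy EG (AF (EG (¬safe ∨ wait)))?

6

Sat(¬safe) = {t0, t1, t3, t5, t6}
Sat(¬safe ∨ wait) = {t0, t1, t2, t3, t5, t6}
EG (¬safe ∨ wait): greatest fixpoint, start Z0 = {t0, t1, t2, t3, t5, t6}, keep only states in Sat with some successor in Z. Already a fixed point.
Sat(EG (¬safe ∨ wait)) = {t0, t1, t2, t3, t5, t6}
AF (EG (¬safe ∨ wait)): least fixpoint, start Z0 = {t0, t1, t2, t3, t5, t6}, add states with every successor in Z. Already a fixed point.
Sat(AF (EG (¬safe ∨ wait))) = {t0, t1, t2, t3, t5, t6}
EG (AF (EG (¬safe ∨ wait))): greatest fixpoint, start Z0 = {t0, t1, t2, t3, t5, t6}, keep only states in Sat with some successor in Z. Already a fixed point.
Sat(EG (AF (EG (¬safe ∨ wait)))) = {t0, t1, t2, t3, t5, t6}
|Sat(EG (AF (EG (¬safe ∨ wait))))| = |{t0, t1, t2, t3, t5, t6}| = 6.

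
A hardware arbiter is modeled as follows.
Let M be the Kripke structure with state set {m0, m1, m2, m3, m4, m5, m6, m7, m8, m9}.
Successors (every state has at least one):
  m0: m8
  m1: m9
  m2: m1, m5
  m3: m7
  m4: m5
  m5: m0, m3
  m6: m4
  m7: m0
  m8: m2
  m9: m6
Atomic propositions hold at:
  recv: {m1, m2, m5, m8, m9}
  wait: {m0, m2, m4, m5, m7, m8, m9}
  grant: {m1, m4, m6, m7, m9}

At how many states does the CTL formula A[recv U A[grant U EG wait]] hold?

9

EG wait: greatest fixpoint, start Z0 = {m0, m2, m4, m5, m7, m8, m9}, keep only states in Sat with some successor in Z. Z1 = {m0, m2, m4, m5, m7, m8}; fixed.
Sat(EG wait) = {m0, m2, m4, m5, m7, m8}
A[grant U EG wait]: least fixpoint, start Z0 = Sat(EG wait) = {m0, m2, m4, m5, m7, m8}, add states in Sat(grant) with every successor in Z. Z1 = {m0, m2, m4, m5, m6, m7, m8}; Z2 = {m0, m2, m4, m5, m6, m7, m8, m9}; Z3 = {m0, m1, m2, m4, m5, m6, m7, m8, m9}; fixed.
Sat(A[grant U EG wait]) = {m0, m1, m2, m4, m5, m6, m7, m8, m9}
A[recv U A[grant U EG wait]]: least fixpoint, start Z0 = Sat(A[grant U EG wait]) = {m0, m1, m2, m4, m5, m6, m7, m8, m9}, add states in Sat(recv) with every successor in Z. Already a fixed point.
Sat(A[recv U A[grant U EG wait]]) = {m0, m1, m2, m4, m5, m6, m7, m8, m9}
|Sat(A[recv U A[grant U EG wait]])| = |{m0, m1, m2, m4, m5, m6, m7, m8, m9}| = 9.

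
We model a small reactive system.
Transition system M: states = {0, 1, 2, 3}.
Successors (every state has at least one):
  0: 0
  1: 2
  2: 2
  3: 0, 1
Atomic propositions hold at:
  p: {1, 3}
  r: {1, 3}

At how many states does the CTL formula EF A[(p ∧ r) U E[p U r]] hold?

2

Sat(p ∧ r) = {1, 3}
E[p U r]: least fixpoint, start Z0 = Sat(r) = {1, 3}, add states in Sat(p) with some successor in Z. Already a fixed point.
Sat(E[p U r]) = {1, 3}
A[(p ∧ r) U E[p U r]]: least fixpoint, start Z0 = Sat(E[p U r]) = {1, 3}, add states in Sat(p ∧ r) with every successor in Z. Already a fixed point.
Sat(A[(p ∧ r) U E[p U r]]) = {1, 3}
EF A[(p ∧ r) U E[p U r]]: least fixpoint, start Z0 = {1, 3}, add states with some successor in Z. Already a fixed point.
Sat(EF A[(p ∧ r) U E[p U r]]) = {1, 3}
|Sat(EF A[(p ∧ r) U E[p U r]])| = |{1, 3}| = 2.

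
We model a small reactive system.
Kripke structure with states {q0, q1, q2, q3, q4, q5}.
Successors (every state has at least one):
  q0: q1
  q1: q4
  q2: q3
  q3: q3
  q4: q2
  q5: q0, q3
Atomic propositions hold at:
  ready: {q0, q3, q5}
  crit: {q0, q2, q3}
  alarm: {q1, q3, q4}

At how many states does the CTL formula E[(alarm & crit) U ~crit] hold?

Sat(alarm & crit) = {q3}
Sat(~crit) = {q1, q4, q5}
E[(alarm & crit) U ~crit]: least fixpoint, start Z0 = Sat(~crit) = {q1, q4, q5}, add states in Sat(alarm & crit) with some successor in Z. Already a fixed point.
Sat(E[(alarm & crit) U ~crit]) = {q1, q4, q5}
|Sat(E[(alarm & crit) U ~crit])| = |{q1, q4, q5}| = 3.

3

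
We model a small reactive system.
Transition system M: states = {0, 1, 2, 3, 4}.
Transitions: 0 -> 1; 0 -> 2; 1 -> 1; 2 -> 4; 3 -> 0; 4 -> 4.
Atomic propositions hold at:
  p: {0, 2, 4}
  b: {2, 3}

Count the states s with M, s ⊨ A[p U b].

A[p U b]: least fixpoint, start Z0 = Sat(b) = {2, 3}, add states in Sat(p) with every successor in Z. Already a fixed point.
Sat(A[p U b]) = {2, 3}
|Sat(A[p U b])| = |{2, 3}| = 2.

2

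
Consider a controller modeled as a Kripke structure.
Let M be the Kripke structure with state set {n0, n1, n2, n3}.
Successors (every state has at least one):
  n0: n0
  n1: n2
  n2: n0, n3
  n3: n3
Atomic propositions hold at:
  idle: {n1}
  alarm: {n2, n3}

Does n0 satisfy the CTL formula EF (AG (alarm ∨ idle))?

No

Sat(alarm ∨ idle) = {n1, n2, n3}
AG (alarm ∨ idle): greatest fixpoint, start Z0 = {n1, n2, n3}, keep only states in Sat with every successor in Z. Z1 = {n1, n3}; Z2 = {n3}; fixed.
Sat(AG (alarm ∨ idle)) = {n3}
EF (AG (alarm ∨ idle)): least fixpoint, start Z0 = {n3}, add states with some successor in Z. Z1 = {n2, n3}; Z2 = {n1, n2, n3}; fixed.
Sat(EF (AG (alarm ∨ idle))) = {n1, n2, n3}
n0 ∉ Sat(EF (AG (alarm ∨ idle))) = {n1, n2, n3}, so the formula does not hold at n0.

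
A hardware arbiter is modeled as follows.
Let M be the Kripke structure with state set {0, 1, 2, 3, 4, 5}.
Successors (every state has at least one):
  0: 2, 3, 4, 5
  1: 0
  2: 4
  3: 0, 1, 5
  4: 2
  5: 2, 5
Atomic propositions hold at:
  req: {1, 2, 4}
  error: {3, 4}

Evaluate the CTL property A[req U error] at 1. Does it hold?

A[req U error]: least fixpoint, start Z0 = Sat(error) = {3, 4}, add states in Sat(req) with every successor in Z. Z1 = {2, 3, 4}; fixed.
Sat(A[req U error]) = {2, 3, 4}
1 ∉ Sat(A[req U error]) = {2, 3, 4}, so the formula does not hold at 1.

No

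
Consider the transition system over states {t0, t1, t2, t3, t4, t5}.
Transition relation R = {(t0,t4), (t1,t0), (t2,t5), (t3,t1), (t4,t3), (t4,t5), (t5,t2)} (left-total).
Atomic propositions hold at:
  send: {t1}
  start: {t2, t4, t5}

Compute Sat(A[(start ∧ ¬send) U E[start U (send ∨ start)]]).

{t1, t2, t4, t5}

Sat(¬send) = {t0, t2, t3, t4, t5}
Sat(start ∧ ¬send) = {t2, t4, t5}
Sat(send ∨ start) = {t1, t2, t4, t5}
E[start U (send ∨ start)]: least fixpoint, start Z0 = Sat((send ∨ start)) = {t1, t2, t4, t5}, add states in Sat(start) with some successor in Z. Already a fixed point.
Sat(E[start U (send ∨ start)]) = {t1, t2, t4, t5}
A[(start ∧ ¬send) U E[start U (send ∨ start)]]: least fixpoint, start Z0 = Sat(E[start U (send ∨ start)]) = {t1, t2, t4, t5}, add states in Sat(start ∧ ¬send) with every successor in Z. Already a fixed point.
Sat(A[(start ∧ ¬send) U E[start U (send ∨ start)]]) = {t1, t2, t4, t5}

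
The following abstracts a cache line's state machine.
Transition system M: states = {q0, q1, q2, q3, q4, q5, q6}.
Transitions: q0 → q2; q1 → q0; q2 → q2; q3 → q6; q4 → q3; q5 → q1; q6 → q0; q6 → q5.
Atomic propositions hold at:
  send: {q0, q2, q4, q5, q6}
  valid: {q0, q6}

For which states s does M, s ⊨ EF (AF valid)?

AF valid: least fixpoint, start Z0 = {q0, q6}, add states with every successor in Z. Z1 = {q0, q1, q3, q6}; Z2 = {q0, q1, q3, q4, q5, q6}; fixed.
Sat(AF valid) = {q0, q1, q3, q4, q5, q6}
EF (AF valid): least fixpoint, start Z0 = {q0, q1, q3, q4, q5, q6}, add states with some successor in Z. Already a fixed point.
Sat(EF (AF valid)) = {q0, q1, q3, q4, q5, q6}

{q0, q1, q3, q4, q5, q6}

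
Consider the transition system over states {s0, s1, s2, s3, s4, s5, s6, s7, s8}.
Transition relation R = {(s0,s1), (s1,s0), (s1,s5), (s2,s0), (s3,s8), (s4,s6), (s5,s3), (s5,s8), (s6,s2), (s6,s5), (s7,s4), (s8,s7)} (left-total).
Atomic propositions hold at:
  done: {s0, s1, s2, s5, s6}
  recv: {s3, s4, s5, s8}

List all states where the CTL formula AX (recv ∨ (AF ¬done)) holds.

Sat(¬done) = {s3, s4, s7, s8}
AF ¬done: least fixpoint, start Z0 = {s3, s4, s7, s8}, add states with every successor in Z. Z1 = {s3, s4, s5, s7, s8}; fixed.
Sat(AF ¬done) = {s3, s4, s5, s7, s8}
Sat(recv ∨ (AF ¬done)) = {s3, s4, s5, s7, s8}
Sat(AX (recv ∨ (AF ¬done))) = {s : every successor in {s3, s4, s5, s7, s8}} = {s3, s5, s7, s8}

{s3, s5, s7, s8}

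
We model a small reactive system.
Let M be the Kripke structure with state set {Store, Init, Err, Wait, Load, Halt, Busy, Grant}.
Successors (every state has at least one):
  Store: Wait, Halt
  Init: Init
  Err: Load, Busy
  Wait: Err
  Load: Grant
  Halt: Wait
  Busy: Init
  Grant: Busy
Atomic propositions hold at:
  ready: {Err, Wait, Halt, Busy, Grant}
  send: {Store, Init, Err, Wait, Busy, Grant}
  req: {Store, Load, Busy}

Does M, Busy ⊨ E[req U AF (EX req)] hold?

Sat(EX req) = {s : some successor in {Store, Load, Busy}} = {Err, Grant}
AF (EX req): least fixpoint, start Z0 = {Err, Grant}, add states with every successor in Z. Z1 = {Err, Wait, Load, Grant}; Z2 = {Err, Wait, Load, Halt, Grant}; Z3 = {Store, Err, Wait, Load, Halt, Grant}; fixed.
Sat(AF (EX req)) = {Store, Err, Wait, Load, Halt, Grant}
E[req U AF (EX req)]: least fixpoint, start Z0 = Sat(AF (EX req)) = {Store, Err, Wait, Load, Halt, Grant}, add states in Sat(req) with some successor in Z. Already a fixed point.
Sat(E[req U AF (EX req)]) = {Store, Err, Wait, Load, Halt, Grant}
Busy ∉ Sat(E[req U AF (EX req)]) = {Store, Err, Wait, Load, Halt, Grant}, so the formula does not hold at Busy.

No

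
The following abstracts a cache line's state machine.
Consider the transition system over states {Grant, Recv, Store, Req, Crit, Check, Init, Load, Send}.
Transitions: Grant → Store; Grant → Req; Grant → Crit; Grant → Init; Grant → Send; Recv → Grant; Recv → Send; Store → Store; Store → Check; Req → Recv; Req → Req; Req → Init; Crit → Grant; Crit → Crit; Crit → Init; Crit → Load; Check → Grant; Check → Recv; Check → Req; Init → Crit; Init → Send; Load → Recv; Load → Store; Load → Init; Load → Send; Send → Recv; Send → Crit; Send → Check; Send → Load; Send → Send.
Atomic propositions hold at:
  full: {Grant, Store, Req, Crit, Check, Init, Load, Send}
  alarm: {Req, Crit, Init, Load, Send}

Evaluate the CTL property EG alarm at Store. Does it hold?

EG alarm: greatest fixpoint, start Z0 = {Req, Crit, Init, Load, Send}, keep only states in Sat with some successor in Z. Already a fixed point.
Sat(EG alarm) = {Req, Crit, Init, Load, Send}
Store ∉ Sat(EG alarm) = {Req, Crit, Init, Load, Send}, so the formula does not hold at Store.

No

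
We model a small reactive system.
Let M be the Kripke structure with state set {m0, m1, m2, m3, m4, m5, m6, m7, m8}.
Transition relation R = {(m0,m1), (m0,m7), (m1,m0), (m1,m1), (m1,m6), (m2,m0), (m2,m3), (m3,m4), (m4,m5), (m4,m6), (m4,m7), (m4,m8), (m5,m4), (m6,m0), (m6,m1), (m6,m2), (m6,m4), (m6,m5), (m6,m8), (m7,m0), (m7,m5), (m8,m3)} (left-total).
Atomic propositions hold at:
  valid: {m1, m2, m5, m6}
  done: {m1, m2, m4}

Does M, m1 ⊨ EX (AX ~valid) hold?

No

Sat(~valid) = {m0, m3, m4, m7, m8}
Sat(AX ~valid) = {s : every successor in {m0, m3, m4, m7, m8}} = {m2, m3, m5, m8}
Sat(EX (AX ~valid)) = {s : some successor in {m2, m3, m5, m8}} = {m2, m4, m6, m7, m8}
m1 ∉ Sat(EX (AX ~valid)) = {m2, m4, m6, m7, m8}, so the formula does not hold at m1.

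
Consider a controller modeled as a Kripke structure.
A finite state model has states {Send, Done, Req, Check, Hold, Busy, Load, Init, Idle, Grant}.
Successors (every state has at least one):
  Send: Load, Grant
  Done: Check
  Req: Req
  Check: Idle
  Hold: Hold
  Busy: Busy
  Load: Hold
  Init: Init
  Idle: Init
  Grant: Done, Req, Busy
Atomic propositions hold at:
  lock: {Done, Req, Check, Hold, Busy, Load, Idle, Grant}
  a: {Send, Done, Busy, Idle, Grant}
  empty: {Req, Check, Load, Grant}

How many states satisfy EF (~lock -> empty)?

9

Sat(~lock) = {Send, Init}
Sat(~lock -> empty) = {Done, Req, Check, Hold, Busy, Load, Idle, Grant}
EF (~lock -> empty): least fixpoint, start Z0 = {Done, Req, Check, Hold, Busy, Load, Idle, Grant}, add states with some successor in Z. Z1 = {Send, Done, Req, Check, Hold, Busy, Load, Idle, Grant}; fixed.
Sat(EF (~lock -> empty)) = {Send, Done, Req, Check, Hold, Busy, Load, Idle, Grant}
|Sat(EF (~lock -> empty))| = |{Send, Done, Req, Check, Hold, Busy, Load, Idle, Grant}| = 9.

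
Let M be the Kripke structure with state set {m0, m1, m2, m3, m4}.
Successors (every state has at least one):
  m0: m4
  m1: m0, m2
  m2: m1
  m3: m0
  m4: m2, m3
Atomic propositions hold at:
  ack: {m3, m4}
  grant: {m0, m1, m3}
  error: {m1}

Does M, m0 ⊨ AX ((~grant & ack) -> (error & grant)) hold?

No

Sat(~grant) = {m2, m4}
Sat(~grant & ack) = {m4}
Sat(error & grant) = {m1}
Sat((~grant & ack) -> (error & grant)) = {m0, m1, m2, m3}
Sat(AX ((~grant & ack) -> (error & grant))) = {s : every successor in {m0, m1, m2, m3}} = {m1, m2, m3, m4}
m0 ∉ Sat(AX ((~grant & ack) -> (error & grant))) = {m1, m2, m3, m4}, so the formula does not hold at m0.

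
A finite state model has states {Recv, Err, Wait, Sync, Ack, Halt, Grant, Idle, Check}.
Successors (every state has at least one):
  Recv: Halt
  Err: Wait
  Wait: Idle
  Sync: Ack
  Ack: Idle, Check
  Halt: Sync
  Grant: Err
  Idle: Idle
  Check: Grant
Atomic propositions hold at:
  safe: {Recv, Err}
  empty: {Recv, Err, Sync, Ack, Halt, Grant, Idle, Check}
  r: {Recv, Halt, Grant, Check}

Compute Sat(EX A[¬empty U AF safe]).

Sat(¬empty) = {Wait}
AF safe: least fixpoint, start Z0 = {Recv, Err}, add states with every successor in Z. Z1 = {Recv, Err, Grant}; Z2 = {Recv, Err, Grant, Check}; fixed.
Sat(AF safe) = {Recv, Err, Grant, Check}
A[¬empty U AF safe]: least fixpoint, start Z0 = Sat(AF safe) = {Recv, Err, Grant, Check}, add states in Sat(¬empty) with every successor in Z. Already a fixed point.
Sat(A[¬empty U AF safe]) = {Recv, Err, Grant, Check}
Sat(EX A[¬empty U AF safe]) = {s : some successor in {Recv, Err, Grant, Check}} = {Ack, Grant, Check}

{Ack, Grant, Check}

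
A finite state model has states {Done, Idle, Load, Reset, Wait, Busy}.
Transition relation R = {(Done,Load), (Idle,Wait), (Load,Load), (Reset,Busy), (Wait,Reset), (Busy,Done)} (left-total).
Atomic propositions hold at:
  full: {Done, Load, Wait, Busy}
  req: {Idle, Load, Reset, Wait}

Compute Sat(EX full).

Sat(EX full) = {s : some successor in {Done, Load, Wait, Busy}} = {Done, Idle, Load, Reset, Busy}

{Done, Idle, Load, Reset, Busy}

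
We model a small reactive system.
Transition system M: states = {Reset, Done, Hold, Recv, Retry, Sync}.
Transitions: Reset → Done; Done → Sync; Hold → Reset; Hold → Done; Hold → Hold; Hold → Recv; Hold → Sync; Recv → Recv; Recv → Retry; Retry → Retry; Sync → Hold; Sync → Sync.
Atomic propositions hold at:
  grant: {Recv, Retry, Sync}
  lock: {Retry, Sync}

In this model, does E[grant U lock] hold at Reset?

E[grant U lock]: least fixpoint, start Z0 = Sat(lock) = {Retry, Sync}, add states in Sat(grant) with some successor in Z. Z1 = {Recv, Retry, Sync}; fixed.
Sat(E[grant U lock]) = {Recv, Retry, Sync}
Reset ∉ Sat(E[grant U lock]) = {Recv, Retry, Sync}, so the formula does not hold at Reset.

No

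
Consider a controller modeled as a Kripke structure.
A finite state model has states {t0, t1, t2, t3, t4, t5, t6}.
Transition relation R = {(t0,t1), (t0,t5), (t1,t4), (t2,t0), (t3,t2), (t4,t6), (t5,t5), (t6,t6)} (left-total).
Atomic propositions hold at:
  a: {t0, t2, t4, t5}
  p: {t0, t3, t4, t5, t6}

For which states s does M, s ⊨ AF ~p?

Sat(~p) = {t1, t2}
AF ~p: least fixpoint, start Z0 = {t1, t2}, add states with every successor in Z. Z1 = {t1, t2, t3}; fixed.
Sat(AF ~p) = {t1, t2, t3}

{t1, t2, t3}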